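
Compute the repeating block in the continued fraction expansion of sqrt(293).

[17; (8, 1, 1, 8, 34)]

Write x_i = (sqrt(293) + m_i)/d_i with (m_0, d_0) = (0, 1). a_0 = floor(sqrt(293)) = 17, since 17^2 = 289 <= 293 < 324 = 18^2.
Iterate m_{i+1} = d_i*a_i - m_i, d_{i+1} = (293 - m_{i+1}^2)/d_i, a_{i+1} = floor((a_0 + m_{i+1})/d_{i+1}):
  m_1 = 1*17 - 0 = 17, d_1 = (293 - 17^2)/1 = 4/1 = 4, a_1 = floor((17 + 17)/4) = 8.
  m_2 = 4*8 - 17 = 15, d_2 = (293 - 15^2)/4 = 68/4 = 17, a_2 = floor((17 + 15)/17) = 1.
  m_3 = 17*1 - 15 = 2, d_3 = (293 - 2^2)/17 = 289/17 = 17, a_3 = floor((17 + 2)/17) = 1.
  m_4 = 17*1 - 2 = 15, d_4 = (293 - 15^2)/17 = 68/17 = 4, a_4 = floor((17 + 15)/4) = 8.
  m_5 = 4*8 - 15 = 17, d_5 = (293 - 17^2)/4 = 4/4 = 1, a_5 = floor((17 + 17)/1) = 34.
  m_6 = 1*34 - 17 = 17, d_6 = (293 - 17^2)/1 = 4/1 = 4: (m_6, d_6) = (m_1, d_1) = (17, 4), so from here the quotients repeat a_1, ..., a_5; the period length is 5.
Hence the expansion of sqrt(293) is a_0 = 17 followed by the repeating block 8, 1, 1, 8, 34 (period 5).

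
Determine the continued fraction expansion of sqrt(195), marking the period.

[13; (1, 26)]

Write x_i = (sqrt(195) + m_i)/d_i with (m_0, d_0) = (0, 1). a_0 = floor(sqrt(195)) = 13, since 13^2 = 169 <= 195 < 196 = 14^2.
Iterate m_{i+1} = d_i*a_i - m_i, d_{i+1} = (195 - m_{i+1}^2)/d_i, a_{i+1} = floor((a_0 + m_{i+1})/d_{i+1}):
  m_1 = 1*13 - 0 = 13, d_1 = (195 - 13^2)/1 = 26/1 = 26, a_1 = floor((13 + 13)/26) = 1.
  m_2 = 26*1 - 13 = 13, d_2 = (195 - 13^2)/26 = 26/26 = 1, a_2 = floor((13 + 13)/1) = 26.
  m_3 = 1*26 - 13 = 13, d_3 = (195 - 13^2)/1 = 26/1 = 26: (m_3, d_3) = (m_1, d_1) = (13, 26), so from here the quotients repeat a_1, a_2; the period length is 2.
Hence the expansion of sqrt(195) is a_0 = 13 followed by the repeating block 1, 26 (period 2).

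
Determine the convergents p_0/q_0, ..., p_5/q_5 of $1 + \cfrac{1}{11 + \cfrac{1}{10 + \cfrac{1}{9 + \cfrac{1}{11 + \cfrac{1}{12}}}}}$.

1/1, 12/11, 121/111, 1101/1010, 12232/11221, 147885/135662

Using the convergent recurrence p_i = a_i*p_{i-1} + p_{i-2}, q_i = a_i*q_{i-1} + q_{i-2} with p_{-2}=0, p_{-1}=1, q_{-2}=1, q_{-1}=0:
  i=0: a_0=1, p_0 = 1*1 + 0 = 1, q_0 = 1*0 + 1 = 1.
  i=1: a_1=11, p_1 = 11*1 + 1 = 12, q_1 = 11*1 + 0 = 11.
  i=2: a_2=10, p_2 = 10*12 + 1 = 121, q_2 = 10*11 + 1 = 111.
  i=3: a_3=9, p_3 = 9*121 + 12 = 1101, q_3 = 9*111 + 11 = 1010.
  i=4: a_4=11, p_4 = 11*1101 + 121 = 12232, q_4 = 11*1010 + 111 = 11221.
  i=5: a_5=12, p_5 = 12*12232 + 1101 = 147885, q_5 = 12*11221 + 1010 = 135662.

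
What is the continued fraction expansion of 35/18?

Run the Euclidean algorithm on 35 and 18; the successive quotients are the partial quotients a_0, a_1, ... (each step inverts the fractional part left over by the previous one):
  35 = 1*18 + 17, so a_0 = 1.
  18 = 1*17 + 1, so a_1 = 1.
  17 = 17*1 + 0, so a_2 = 17.
The remainder reaches 0 after 3 divisions, so the expansion has 3 partial quotients, read off in order.

[1; 1, 17]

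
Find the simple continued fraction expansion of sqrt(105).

[10; (4, 20)]

Write x_i = (sqrt(105) + m_i)/d_i with (m_0, d_0) = (0, 1). a_0 = floor(sqrt(105)) = 10, since 10^2 = 100 <= 105 < 121 = 11^2.
Iterate m_{i+1} = d_i*a_i - m_i, d_{i+1} = (105 - m_{i+1}^2)/d_i, a_{i+1} = floor((a_0 + m_{i+1})/d_{i+1}):
  m_1 = 1*10 - 0 = 10, d_1 = (105 - 10^2)/1 = 5/1 = 5, a_1 = floor((10 + 10)/5) = 4.
  m_2 = 5*4 - 10 = 10, d_2 = (105 - 10^2)/5 = 5/5 = 1, a_2 = floor((10 + 10)/1) = 20.
  m_3 = 1*20 - 10 = 10, d_3 = (105 - 10^2)/1 = 5/1 = 5: (m_3, d_3) = (m_1, d_1) = (10, 5), so from here the quotients repeat a_1, a_2; the period length is 2.
Hence the expansion of sqrt(105) is a_0 = 10 followed by the repeating block 4, 20 (period 2).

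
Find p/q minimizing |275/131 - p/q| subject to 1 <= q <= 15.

21/10

Expand x = 275/131 as a continued fraction with the Euclidean algorithm:
  275 = 2*131 + 13, so a_0 = 2.
  131 = 10*13 + 1, so a_1 = 10.
  13 = 13*1 + 0, so a_2 = 13.
so x = [2; 10, 13].
Convergents (p_i = a_i*p_{i-1} + p_{i-2}, q_i = a_i*q_{i-1} + q_{i-2} with p_{-2}=0, p_{-1}=1, q_{-2}=1, q_{-1}=0), until the denominator exceeds 15:
  i=0: a_0=2, p_0 = 2*1 + 0 = 2, q_0 = 2*0 + 1 = 1.
  i=1: a_1=10, p_1 = 10*2 + 1 = 21, q_1 = 10*1 + 0 = 10.
  i=2: a_2=13, p_2 = 13*21 + 2 = 275, q_2 = 13*10 + 1 = 131.
q_2 = 131 > 15, so the last convergent with denominator <= 15 is p_1/q_1 = 21/10.
The closest fraction with denominator <= 15 is either p_1/q_1 or the intermediate fraction (k*p_1 + p_0)/(k*q_1 + q_0) with the largest k >= 1 whose denominator stays <= 15; these approach x as k grows, and every other convergent or intermediate fraction in range is farther away.
Largest k: floor((15 - q_0)/q_1) = floor((15 - 1)/10) = 1.
That gives (1*21 + 2)/(1*10 + 1) = 23/11.
Compare the errors: |x - 21/10| = |275*10 - 21*131|/(131*10) = 1/1310, and |x - 23/11| = |275*11 - 23*131|/(131*11) = 12/1441.
Cross-multiplying, 1*1441 = 1441 < 15720 = 12*1310, so 1/1310 is smaller: the convergent 21/10 is closer to x than 23/11.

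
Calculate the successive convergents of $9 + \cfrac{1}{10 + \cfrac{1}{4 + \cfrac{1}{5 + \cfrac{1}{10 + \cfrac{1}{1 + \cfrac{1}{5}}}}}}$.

Using the convergent recurrence p_i = a_i*p_{i-1} + p_{i-2}, q_i = a_i*q_{i-1} + q_{i-2} with p_{-2}=0, p_{-1}=1, q_{-2}=1, q_{-1}=0:
  i=0: a_0=9, p_0 = 9*1 + 0 = 9, q_0 = 9*0 + 1 = 1.
  i=1: a_1=10, p_1 = 10*9 + 1 = 91, q_1 = 10*1 + 0 = 10.
  i=2: a_2=4, p_2 = 4*91 + 9 = 373, q_2 = 4*10 + 1 = 41.
  i=3: a_3=5, p_3 = 5*373 + 91 = 1956, q_3 = 5*41 + 10 = 215.
  i=4: a_4=10, p_4 = 10*1956 + 373 = 19933, q_4 = 10*215 + 41 = 2191.
  i=5: a_5=1, p_5 = 1*19933 + 1956 = 21889, q_5 = 1*2191 + 215 = 2406.
  i=6: a_6=5, p_6 = 5*21889 + 19933 = 129378, q_6 = 5*2406 + 2191 = 14221.

9/1, 91/10, 373/41, 1956/215, 19933/2191, 21889/2406, 129378/14221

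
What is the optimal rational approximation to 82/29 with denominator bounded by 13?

Expand x = 82/29 as a continued fraction with the Euclidean algorithm:
  82 = 2*29 + 24, so a_0 = 2.
  29 = 1*24 + 5, so a_1 = 1.
  24 = 4*5 + 4, so a_2 = 4.
  5 = 1*4 + 1, so a_3 = 1.
  4 = 4*1 + 0, so a_4 = 4.
so x = [2; 1, 4, 1, 4].
Convergents (p_i = a_i*p_{i-1} + p_{i-2}, q_i = a_i*q_{i-1} + q_{i-2} with p_{-2}=0, p_{-1}=1, q_{-2}=1, q_{-1}=0), until the denominator exceeds 13:
  i=0: a_0=2, p_0 = 2*1 + 0 = 2, q_0 = 2*0 + 1 = 1.
  i=1: a_1=1, p_1 = 1*2 + 1 = 3, q_1 = 1*1 + 0 = 1.
  i=2: a_2=4, p_2 = 4*3 + 2 = 14, q_2 = 4*1 + 1 = 5.
  i=3: a_3=1, p_3 = 1*14 + 3 = 17, q_3 = 1*5 + 1 = 6.
  i=4: a_4=4, p_4 = 4*17 + 14 = 82, q_4 = 4*6 + 5 = 29.
q_4 = 29 > 13, so the last convergent with denominator <= 13 is p_3/q_3 = 17/6.
The closest fraction with denominator <= 13 is either p_3/q_3 or the intermediate fraction (k*p_3 + p_2)/(k*q_3 + q_2) with the largest k >= 1 whose denominator stays <= 13; these approach x as k grows, and every other convergent or intermediate fraction in range is farther away.
Largest k: floor((13 - q_2)/q_3) = floor((13 - 5)/6) = 1.
That gives (1*17 + 14)/(1*6 + 5) = 31/11.
Compare the errors: |x - 17/6| = |82*6 - 17*29|/(29*6) = 1/174, and |x - 31/11| = |82*11 - 31*29|/(29*11) = 3/319.
Cross-multiplying, 1*319 = 319 < 522 = 3*174, so 1/174 is smaller: the convergent 17/6 is closer to x than 31/11.

17/6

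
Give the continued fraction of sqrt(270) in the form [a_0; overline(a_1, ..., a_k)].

Write x_i = (sqrt(270) + m_i)/d_i with (m_0, d_0) = (0, 1). a_0 = floor(sqrt(270)) = 16, since 16^2 = 256 <= 270 < 289 = 17^2.
Iterate m_{i+1} = d_i*a_i - m_i, d_{i+1} = (270 - m_{i+1}^2)/d_i, a_{i+1} = floor((a_0 + m_{i+1})/d_{i+1}):
  m_1 = 1*16 - 0 = 16, d_1 = (270 - 16^2)/1 = 14/1 = 14, a_1 = floor((16 + 16)/14) = 2.
  m_2 = 14*2 - 16 = 12, d_2 = (270 - 12^2)/14 = 126/14 = 9, a_2 = floor((16 + 12)/9) = 3.
  m_3 = 9*3 - 12 = 15, d_3 = (270 - 15^2)/9 = 45/9 = 5, a_3 = floor((16 + 15)/5) = 6.
  m_4 = 5*6 - 15 = 15, d_4 = (270 - 15^2)/5 = 45/5 = 9, a_4 = floor((16 + 15)/9) = 3.
  m_5 = 9*3 - 15 = 12, d_5 = (270 - 12^2)/9 = 126/9 = 14, a_5 = floor((16 + 12)/14) = 2.
  m_6 = 14*2 - 12 = 16, d_6 = (270 - 16^2)/14 = 14/14 = 1, a_6 = floor((16 + 16)/1) = 32.
  m_7 = 1*32 - 16 = 16, d_7 = (270 - 16^2)/1 = 14/1 = 14: (m_7, d_7) = (m_1, d_1) = (16, 14), so from here the quotients repeat a_1, ..., a_6; the period length is 6.
Hence the expansion of sqrt(270) is a_0 = 16 followed by the repeating block 2, 3, 6, 3, 2, 32 (period 6).

[16; overline(2, 3, 6, 3, 2, 32)]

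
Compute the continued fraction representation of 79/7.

Run the Euclidean algorithm on 79 and 7; the successive quotients are the partial quotients a_0, a_1, ... (each step inverts the fractional part left over by the previous one):
  79 = 11*7 + 2, so a_0 = 11.
  7 = 3*2 + 1, so a_1 = 3.
  2 = 2*1 + 0, so a_2 = 2.
The remainder reaches 0 after 3 divisions, so the expansion has 3 partial quotients, read off in order.

[11; 3, 2]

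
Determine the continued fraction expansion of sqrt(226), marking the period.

[15; (30)]

Write x_i = (sqrt(226) + m_i)/d_i with (m_0, d_0) = (0, 1). a_0 = floor(sqrt(226)) = 15, since 15^2 = 225 <= 226 < 256 = 16^2.
Iterate m_{i+1} = d_i*a_i - m_i, d_{i+1} = (226 - m_{i+1}^2)/d_i, a_{i+1} = floor((a_0 + m_{i+1})/d_{i+1}):
  m_1 = 1*15 - 0 = 15, d_1 = (226 - 15^2)/1 = 1/1 = 1, a_1 = floor((15 + 15)/1) = 30.
  m_2 = 1*30 - 15 = 15, d_2 = (226 - 15^2)/1 = 1/1 = 1: (m_2, d_2) = (m_1, d_1) = (15, 1), so from here the quotient a_1 repeats; the period length is 1.
Hence the expansion of sqrt(226) is a_0 = 15 followed by the repeating block 30 (period 1).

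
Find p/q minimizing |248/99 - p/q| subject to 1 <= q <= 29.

5/2

Expand x = 248/99 as a continued fraction with the Euclidean algorithm:
  248 = 2*99 + 50, so a_0 = 2.
  99 = 1*50 + 49, so a_1 = 1.
  50 = 1*49 + 1, so a_2 = 1.
  49 = 49*1 + 0, so a_3 = 49.
so x = [2; 1, 1, 49].
Convergents (p_i = a_i*p_{i-1} + p_{i-2}, q_i = a_i*q_{i-1} + q_{i-2} with p_{-2}=0, p_{-1}=1, q_{-2}=1, q_{-1}=0), until the denominator exceeds 29:
  i=0: a_0=2, p_0 = 2*1 + 0 = 2, q_0 = 2*0 + 1 = 1.
  i=1: a_1=1, p_1 = 1*2 + 1 = 3, q_1 = 1*1 + 0 = 1.
  i=2: a_2=1, p_2 = 1*3 + 2 = 5, q_2 = 1*1 + 1 = 2.
  i=3: a_3=49, p_3 = 49*5 + 3 = 248, q_3 = 49*2 + 1 = 99.
q_3 = 99 > 29, so the last convergent with denominator <= 29 is p_2/q_2 = 5/2.
The closest fraction with denominator <= 29 is either p_2/q_2 or the intermediate fraction (k*p_2 + p_1)/(k*q_2 + q_1) with the largest k >= 1 whose denominator stays <= 29; these approach x as k grows, and every other convergent or intermediate fraction in range is farther away.
Largest k: floor((29 - q_1)/q_2) = floor((29 - 1)/2) = 14.
That gives (14*5 + 3)/(14*2 + 1) = 73/29.
Compare the errors: |x - 5/2| = |248*2 - 5*99|/(99*2) = 1/198, and |x - 73/29| = |248*29 - 73*99|/(99*29) = 35/2871.
Cross-multiplying, 1*2871 = 2871 < 6930 = 35*198, so 1/198 is smaller: the convergent 5/2 is closer to x than 73/29.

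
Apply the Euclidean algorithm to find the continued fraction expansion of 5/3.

Run the Euclidean algorithm on 5 and 3; the successive quotients are the partial quotients a_0, a_1, ... (each step inverts the fractional part left over by the previous one):
  5 = 1*3 + 2, so a_0 = 1.
  3 = 1*2 + 1, so a_1 = 1.
  2 = 2*1 + 0, so a_2 = 2.
The remainder reaches 0 after 3 divisions, so the expansion has 3 partial quotients, read off in order.

[1; 1, 2]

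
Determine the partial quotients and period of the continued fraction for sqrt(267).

Write x_i = (sqrt(267) + m_i)/d_i with (m_0, d_0) = (0, 1). a_0 = floor(sqrt(267)) = 16, since 16^2 = 256 <= 267 < 289 = 17^2.
Iterate m_{i+1} = d_i*a_i - m_i, d_{i+1} = (267 - m_{i+1}^2)/d_i, a_{i+1} = floor((a_0 + m_{i+1})/d_{i+1}):
  m_1 = 1*16 - 0 = 16, d_1 = (267 - 16^2)/1 = 11/1 = 11, a_1 = floor((16 + 16)/11) = 2.
  m_2 = 11*2 - 16 = 6, d_2 = (267 - 6^2)/11 = 231/11 = 21, a_2 = floor((16 + 6)/21) = 1.
  m_3 = 21*1 - 6 = 15, d_3 = (267 - 15^2)/21 = 42/21 = 2, a_3 = floor((16 + 15)/2) = 15.
  m_4 = 2*15 - 15 = 15, d_4 = (267 - 15^2)/2 = 42/2 = 21, a_4 = floor((16 + 15)/21) = 1.
  m_5 = 21*1 - 15 = 6, d_5 = (267 - 6^2)/21 = 231/21 = 11, a_5 = floor((16 + 6)/11) = 2.
  m_6 = 11*2 - 6 = 16, d_6 = (267 - 16^2)/11 = 11/11 = 1, a_6 = floor((16 + 16)/1) = 32.
  m_7 = 1*32 - 16 = 16, d_7 = (267 - 16^2)/1 = 11/1 = 11: (m_7, d_7) = (m_1, d_1) = (16, 11), so from here the quotients repeat a_1, ..., a_6; the period length is 6.
Hence the expansion of sqrt(267) is a_0 = 16 followed by the repeating block 2, 1, 15, 1, 2, 32 (period 6).

[16; (2, 1, 15, 1, 2, 32)]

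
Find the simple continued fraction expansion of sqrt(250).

[15; (1, 4, 3, 3, 4, 1, 30)]

Write x_i = (sqrt(250) + m_i)/d_i with (m_0, d_0) = (0, 1). a_0 = floor(sqrt(250)) = 15, since 15^2 = 225 <= 250 < 256 = 16^2.
Iterate m_{i+1} = d_i*a_i - m_i, d_{i+1} = (250 - m_{i+1}^2)/d_i, a_{i+1} = floor((a_0 + m_{i+1})/d_{i+1}):
  m_1 = 1*15 - 0 = 15, d_1 = (250 - 15^2)/1 = 25/1 = 25, a_1 = floor((15 + 15)/25) = 1.
  m_2 = 25*1 - 15 = 10, d_2 = (250 - 10^2)/25 = 150/25 = 6, a_2 = floor((15 + 10)/6) = 4.
  m_3 = 6*4 - 10 = 14, d_3 = (250 - 14^2)/6 = 54/6 = 9, a_3 = floor((15 + 14)/9) = 3.
  m_4 = 9*3 - 14 = 13, d_4 = (250 - 13^2)/9 = 81/9 = 9, a_4 = floor((15 + 13)/9) = 3.
  m_5 = 9*3 - 13 = 14, d_5 = (250 - 14^2)/9 = 54/9 = 6, a_5 = floor((15 + 14)/6) = 4.
  m_6 = 6*4 - 14 = 10, d_6 = (250 - 10^2)/6 = 150/6 = 25, a_6 = floor((15 + 10)/25) = 1.
  m_7 = 25*1 - 10 = 15, d_7 = (250 - 15^2)/25 = 25/25 = 1, a_7 = floor((15 + 15)/1) = 30.
  m_8 = 1*30 - 15 = 15, d_8 = (250 - 15^2)/1 = 25/1 = 25: (m_8, d_8) = (m_1, d_1) = (15, 25), so from here the quotients repeat a_1, ..., a_7; the period length is 7.
Hence the expansion of sqrt(250) is a_0 = 15 followed by the repeating block 1, 4, 3, 3, 4, 1, 30 (period 7).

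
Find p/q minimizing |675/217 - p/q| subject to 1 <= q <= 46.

28/9

Expand x = 675/217 as a continued fraction with the Euclidean algorithm:
  675 = 3*217 + 24, so a_0 = 3.
  217 = 9*24 + 1, so a_1 = 9.
  24 = 24*1 + 0, so a_2 = 24.
so x = [3; 9, 24].
Convergents (p_i = a_i*p_{i-1} + p_{i-2}, q_i = a_i*q_{i-1} + q_{i-2} with p_{-2}=0, p_{-1}=1, q_{-2}=1, q_{-1}=0), until the denominator exceeds 46:
  i=0: a_0=3, p_0 = 3*1 + 0 = 3, q_0 = 3*0 + 1 = 1.
  i=1: a_1=9, p_1 = 9*3 + 1 = 28, q_1 = 9*1 + 0 = 9.
  i=2: a_2=24, p_2 = 24*28 + 3 = 675, q_2 = 24*9 + 1 = 217.
q_2 = 217 > 46, so the last convergent with denominator <= 46 is p_1/q_1 = 28/9.
The closest fraction with denominator <= 46 is either p_1/q_1 or the intermediate fraction (k*p_1 + p_0)/(k*q_1 + q_0) with the largest k >= 1 whose denominator stays <= 46; these approach x as k grows, and every other convergent or intermediate fraction in range is farther away.
Largest k: floor((46 - q_0)/q_1) = floor((46 - 1)/9) = 5.
That gives (5*28 + 3)/(5*9 + 1) = 143/46.
Compare the errors: |x - 28/9| = |675*9 - 28*217|/(217*9) = 1/1953, and |x - 143/46| = |675*46 - 143*217|/(217*46) = 19/9982.
Cross-multiplying, 1*9982 = 9982 < 37107 = 19*1953, so 1/1953 is smaller: the convergent 28/9 is closer to x than 143/46.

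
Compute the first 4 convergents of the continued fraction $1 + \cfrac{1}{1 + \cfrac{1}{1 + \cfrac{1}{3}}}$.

Using the convergent recurrence p_i = a_i*p_{i-1} + p_{i-2}, q_i = a_i*q_{i-1} + q_{i-2} with p_{-2}=0, p_{-1}=1, q_{-2}=1, q_{-1}=0:
  i=0: a_0=1, p_0 = 1*1 + 0 = 1, q_0 = 1*0 + 1 = 1.
  i=1: a_1=1, p_1 = 1*1 + 1 = 2, q_1 = 1*1 + 0 = 1.
  i=2: a_2=1, p_2 = 1*2 + 1 = 3, q_2 = 1*1 + 1 = 2.
  i=3: a_3=3, p_3 = 3*3 + 2 = 11, q_3 = 3*2 + 1 = 7.

1/1, 2/1, 3/2, 11/7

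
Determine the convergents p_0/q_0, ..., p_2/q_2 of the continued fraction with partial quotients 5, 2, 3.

5/1, 11/2, 38/7

Using the convergent recurrence p_i = a_i*p_{i-1} + p_{i-2}, q_i = a_i*q_{i-1} + q_{i-2} with p_{-2}=0, p_{-1}=1, q_{-2}=1, q_{-1}=0:
  i=0: a_0=5, p_0 = 5*1 + 0 = 5, q_0 = 5*0 + 1 = 1.
  i=1: a_1=2, p_1 = 2*5 + 1 = 11, q_1 = 2*1 + 0 = 2.
  i=2: a_2=3, p_2 = 3*11 + 5 = 38, q_2 = 3*2 + 1 = 7.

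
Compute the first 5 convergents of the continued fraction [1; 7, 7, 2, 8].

Using the convergent recurrence p_i = a_i*p_{i-1} + p_{i-2}, q_i = a_i*q_{i-1} + q_{i-2} with p_{-2}=0, p_{-1}=1, q_{-2}=1, q_{-1}=0:
  i=0: a_0=1, p_0 = 1*1 + 0 = 1, q_0 = 1*0 + 1 = 1.
  i=1: a_1=7, p_1 = 7*1 + 1 = 8, q_1 = 7*1 + 0 = 7.
  i=2: a_2=7, p_2 = 7*8 + 1 = 57, q_2 = 7*7 + 1 = 50.
  i=3: a_3=2, p_3 = 2*57 + 8 = 122, q_3 = 2*50 + 7 = 107.
  i=4: a_4=8, p_4 = 8*122 + 57 = 1033, q_4 = 8*107 + 50 = 906.

1/1, 8/7, 57/50, 122/107, 1033/906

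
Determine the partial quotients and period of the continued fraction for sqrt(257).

Write x_i = (sqrt(257) + m_i)/d_i with (m_0, d_0) = (0, 1). a_0 = floor(sqrt(257)) = 16, since 16^2 = 256 <= 257 < 289 = 17^2.
Iterate m_{i+1} = d_i*a_i - m_i, d_{i+1} = (257 - m_{i+1}^2)/d_i, a_{i+1} = floor((a_0 + m_{i+1})/d_{i+1}):
  m_1 = 1*16 - 0 = 16, d_1 = (257 - 16^2)/1 = 1/1 = 1, a_1 = floor((16 + 16)/1) = 32.
  m_2 = 1*32 - 16 = 16, d_2 = (257 - 16^2)/1 = 1/1 = 1: (m_2, d_2) = (m_1, d_1) = (16, 1), so from here the quotient a_1 repeats; the period length is 1.
Hence the expansion of sqrt(257) is a_0 = 16 followed by the repeating block 32 (period 1).

[16; (32)]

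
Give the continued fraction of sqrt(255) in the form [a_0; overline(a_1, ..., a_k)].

[15; overline(1, 30)]

Write x_i = (sqrt(255) + m_i)/d_i with (m_0, d_0) = (0, 1). a_0 = floor(sqrt(255)) = 15, since 15^2 = 225 <= 255 < 256 = 16^2.
Iterate m_{i+1} = d_i*a_i - m_i, d_{i+1} = (255 - m_{i+1}^2)/d_i, a_{i+1} = floor((a_0 + m_{i+1})/d_{i+1}):
  m_1 = 1*15 - 0 = 15, d_1 = (255 - 15^2)/1 = 30/1 = 30, a_1 = floor((15 + 15)/30) = 1.
  m_2 = 30*1 - 15 = 15, d_2 = (255 - 15^2)/30 = 30/30 = 1, a_2 = floor((15 + 15)/1) = 30.
  m_3 = 1*30 - 15 = 15, d_3 = (255 - 15^2)/1 = 30/1 = 30: (m_3, d_3) = (m_1, d_1) = (15, 30), so from here the quotients repeat a_1, a_2; the period length is 2.
Hence the expansion of sqrt(255) is a_0 = 15 followed by the repeating block 1, 30 (period 2).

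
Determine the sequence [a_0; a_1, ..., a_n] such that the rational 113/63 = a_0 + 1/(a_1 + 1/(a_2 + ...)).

Run the Euclidean algorithm on 113 and 63; the successive quotients are the partial quotients a_0, a_1, ... (each step inverts the fractional part left over by the previous one):
  113 = 1*63 + 50, so a_0 = 1.
  63 = 1*50 + 13, so a_1 = 1.
  50 = 3*13 + 11, so a_2 = 3.
  13 = 1*11 + 2, so a_3 = 1.
  11 = 5*2 + 1, so a_4 = 5.
  2 = 2*1 + 0, so a_5 = 2.
The remainder reaches 0 after 6 divisions, so the expansion has 6 partial quotients, read off in order.

[1; 1, 3, 1, 5, 2]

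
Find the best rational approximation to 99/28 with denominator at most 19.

Expand x = 99/28 as a continued fraction with the Euclidean algorithm:
  99 = 3*28 + 15, so a_0 = 3.
  28 = 1*15 + 13, so a_1 = 1.
  15 = 1*13 + 2, so a_2 = 1.
  13 = 6*2 + 1, so a_3 = 6.
  2 = 2*1 + 0, so a_4 = 2.
so x = [3; 1, 1, 6, 2].
Convergents (p_i = a_i*p_{i-1} + p_{i-2}, q_i = a_i*q_{i-1} + q_{i-2} with p_{-2}=0, p_{-1}=1, q_{-2}=1, q_{-1}=0), until the denominator exceeds 19:
  i=0: a_0=3, p_0 = 3*1 + 0 = 3, q_0 = 3*0 + 1 = 1.
  i=1: a_1=1, p_1 = 1*3 + 1 = 4, q_1 = 1*1 + 0 = 1.
  i=2: a_2=1, p_2 = 1*4 + 3 = 7, q_2 = 1*1 + 1 = 2.
  i=3: a_3=6, p_3 = 6*7 + 4 = 46, q_3 = 6*2 + 1 = 13.
  i=4: a_4=2, p_4 = 2*46 + 7 = 99, q_4 = 2*13 + 2 = 28.
q_4 = 28 > 19, so the last convergent with denominator <= 19 is p_3/q_3 = 46/13.
The closest fraction with denominator <= 19 is either p_3/q_3 or the intermediate fraction (k*p_3 + p_2)/(k*q_3 + q_2) with the largest k >= 1 whose denominator stays <= 19; these approach x as k grows, and every other convergent or intermediate fraction in range is farther away.
Largest k: floor((19 - q_2)/q_3) = floor((19 - 2)/13) = 1.
That gives (1*46 + 7)/(1*13 + 2) = 53/15.
Compare the errors: |x - 46/13| = |99*13 - 46*28|/(28*13) = 1/364, and |x - 53/15| = |99*15 - 53*28|/(28*15) = 1/420.
Cross-multiplying, 1*364 = 364 < 420 = 1*420, so 1/420 is smaller: the intermediate fraction 53/15 is closer to x than 46/13.

53/15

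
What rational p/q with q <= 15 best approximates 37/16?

Expand x = 37/16 as a continued fraction with the Euclidean algorithm:
  37 = 2*16 + 5, so a_0 = 2.
  16 = 3*5 + 1, so a_1 = 3.
  5 = 5*1 + 0, so a_2 = 5.
so x = [2; 3, 5].
Convergents (p_i = a_i*p_{i-1} + p_{i-2}, q_i = a_i*q_{i-1} + q_{i-2} with p_{-2}=0, p_{-1}=1, q_{-2}=1, q_{-1}=0), until the denominator exceeds 15:
  i=0: a_0=2, p_0 = 2*1 + 0 = 2, q_0 = 2*0 + 1 = 1.
  i=1: a_1=3, p_1 = 3*2 + 1 = 7, q_1 = 3*1 + 0 = 3.
  i=2: a_2=5, p_2 = 5*7 + 2 = 37, q_2 = 5*3 + 1 = 16.
q_2 = 16 > 15, so the last convergent with denominator <= 15 is p_1/q_1 = 7/3.
The closest fraction with denominator <= 15 is either p_1/q_1 or the intermediate fraction (k*p_1 + p_0)/(k*q_1 + q_0) with the largest k >= 1 whose denominator stays <= 15; these approach x as k grows, and every other convergent or intermediate fraction in range is farther away.
Largest k: floor((15 - q_0)/q_1) = floor((15 - 1)/3) = 4.
That gives (4*7 + 2)/(4*3 + 1) = 30/13.
Compare the errors: |x - 7/3| = |37*3 - 7*16|/(16*3) = 1/48, and |x - 30/13| = |37*13 - 30*16|/(16*13) = 1/208.
Cross-multiplying, 1*48 = 48 < 208 = 1*208, so 1/208 is smaller: the intermediate fraction 30/13 is closer to x than 7/3.

30/13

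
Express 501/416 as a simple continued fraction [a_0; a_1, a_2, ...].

Run the Euclidean algorithm on 501 and 416; the successive quotients are the partial quotients a_0, a_1, ... (each step inverts the fractional part left over by the previous one):
  501 = 1*416 + 85, so a_0 = 1.
  416 = 4*85 + 76, so a_1 = 4.
  85 = 1*76 + 9, so a_2 = 1.
  76 = 8*9 + 4, so a_3 = 8.
  9 = 2*4 + 1, so a_4 = 2.
  4 = 4*1 + 0, so a_5 = 4.
The remainder reaches 0 after 6 divisions, so the expansion has 6 partial quotients, read off in order.

[1; 4, 1, 8, 2, 4]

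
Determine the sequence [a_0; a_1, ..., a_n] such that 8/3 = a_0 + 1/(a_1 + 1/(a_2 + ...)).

[2; 1, 2]

Run the Euclidean algorithm on 8 and 3; the successive quotients are the partial quotients a_0, a_1, ... (each step inverts the fractional part left over by the previous one):
  8 = 2*3 + 2, so a_0 = 2.
  3 = 1*2 + 1, so a_1 = 1.
  2 = 2*1 + 0, so a_2 = 2.
The remainder reaches 0 after 3 divisions, so the expansion has 3 partial quotients, read off in order.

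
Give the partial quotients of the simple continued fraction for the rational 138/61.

[2; 3, 1, 4, 3]

Run the Euclidean algorithm on 138 and 61; the successive quotients are the partial quotients a_0, a_1, ... (each step inverts the fractional part left over by the previous one):
  138 = 2*61 + 16, so a_0 = 2.
  61 = 3*16 + 13, so a_1 = 3.
  16 = 1*13 + 3, so a_2 = 1.
  13 = 4*3 + 1, so a_3 = 4.
  3 = 3*1 + 0, so a_4 = 3.
The remainder reaches 0 after 5 divisions, so the expansion has 5 partial quotients, read off in order.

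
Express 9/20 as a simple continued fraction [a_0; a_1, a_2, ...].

Run the Euclidean algorithm on 9 and 20; the successive quotients are the partial quotients a_0, a_1, ... (each step inverts the fractional part left over by the previous one):
  9 = 0*20 + 9, so a_0 = 0.
  20 = 2*9 + 2, so a_1 = 2.
  9 = 4*2 + 1, so a_2 = 4.
  2 = 2*1 + 0, so a_3 = 2.
The remainder reaches 0 after 4 divisions, so the expansion has 4 partial quotients, read off in order.

[0; 2, 4, 2]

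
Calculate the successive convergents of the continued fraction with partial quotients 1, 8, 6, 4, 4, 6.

Using the convergent recurrence p_i = a_i*p_{i-1} + p_{i-2}, q_i = a_i*q_{i-1} + q_{i-2} with p_{-2}=0, p_{-1}=1, q_{-2}=1, q_{-1}=0:
  i=0: a_0=1, p_0 = 1*1 + 0 = 1, q_0 = 1*0 + 1 = 1.
  i=1: a_1=8, p_1 = 8*1 + 1 = 9, q_1 = 8*1 + 0 = 8.
  i=2: a_2=6, p_2 = 6*9 + 1 = 55, q_2 = 6*8 + 1 = 49.
  i=3: a_3=4, p_3 = 4*55 + 9 = 229, q_3 = 4*49 + 8 = 204.
  i=4: a_4=4, p_4 = 4*229 + 55 = 971, q_4 = 4*204 + 49 = 865.
  i=5: a_5=6, p_5 = 6*971 + 229 = 6055, q_5 = 6*865 + 204 = 5394.

1/1, 9/8, 55/49, 229/204, 971/865, 6055/5394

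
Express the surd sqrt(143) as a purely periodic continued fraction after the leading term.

Write x_i = (sqrt(143) + m_i)/d_i with (m_0, d_0) = (0, 1). a_0 = floor(sqrt(143)) = 11, since 11^2 = 121 <= 143 < 144 = 12^2.
Iterate m_{i+1} = d_i*a_i - m_i, d_{i+1} = (143 - m_{i+1}^2)/d_i, a_{i+1} = floor((a_0 + m_{i+1})/d_{i+1}):
  m_1 = 1*11 - 0 = 11, d_1 = (143 - 11^2)/1 = 22/1 = 22, a_1 = floor((11 + 11)/22) = 1.
  m_2 = 22*1 - 11 = 11, d_2 = (143 - 11^2)/22 = 22/22 = 1, a_2 = floor((11 + 11)/1) = 22.
  m_3 = 1*22 - 11 = 11, d_3 = (143 - 11^2)/1 = 22/1 = 22: (m_3, d_3) = (m_1, d_1) = (11, 22), so from here the quotients repeat a_1, a_2; the period length is 2.
Hence the expansion of sqrt(143) is a_0 = 11 followed by the repeating block 1, 22 (period 2).

[11; (1, 22)]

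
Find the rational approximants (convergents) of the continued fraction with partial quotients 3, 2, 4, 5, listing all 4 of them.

3/1, 7/2, 31/9, 162/47

Using the convergent recurrence p_i = a_i*p_{i-1} + p_{i-2}, q_i = a_i*q_{i-1} + q_{i-2} with p_{-2}=0, p_{-1}=1, q_{-2}=1, q_{-1}=0:
  i=0: a_0=3, p_0 = 3*1 + 0 = 3, q_0 = 3*0 + 1 = 1.
  i=1: a_1=2, p_1 = 2*3 + 1 = 7, q_1 = 2*1 + 0 = 2.
  i=2: a_2=4, p_2 = 4*7 + 3 = 31, q_2 = 4*2 + 1 = 9.
  i=3: a_3=5, p_3 = 5*31 + 7 = 162, q_3 = 5*9 + 2 = 47.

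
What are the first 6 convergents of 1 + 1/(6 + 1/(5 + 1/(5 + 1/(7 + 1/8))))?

Using the convergent recurrence p_i = a_i*p_{i-1} + p_{i-2}, q_i = a_i*q_{i-1} + q_{i-2} with p_{-2}=0, p_{-1}=1, q_{-2}=1, q_{-1}=0:
  i=0: a_0=1, p_0 = 1*1 + 0 = 1, q_0 = 1*0 + 1 = 1.
  i=1: a_1=6, p_1 = 6*1 + 1 = 7, q_1 = 6*1 + 0 = 6.
  i=2: a_2=5, p_2 = 5*7 + 1 = 36, q_2 = 5*6 + 1 = 31.
  i=3: a_3=5, p_3 = 5*36 + 7 = 187, q_3 = 5*31 + 6 = 161.
  i=4: a_4=7, p_4 = 7*187 + 36 = 1345, q_4 = 7*161 + 31 = 1158.
  i=5: a_5=8, p_5 = 8*1345 + 187 = 10947, q_5 = 8*1158 + 161 = 9425.

1/1, 7/6, 36/31, 187/161, 1345/1158, 10947/9425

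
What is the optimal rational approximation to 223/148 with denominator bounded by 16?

Expand x = 223/148 as a continued fraction with the Euclidean algorithm:
  223 = 1*148 + 75, so a_0 = 1.
  148 = 1*75 + 73, so a_1 = 1.
  75 = 1*73 + 2, so a_2 = 1.
  73 = 36*2 + 1, so a_3 = 36.
  2 = 2*1 + 0, so a_4 = 2.
so x = [1; 1, 1, 36, 2].
Convergents (p_i = a_i*p_{i-1} + p_{i-2}, q_i = a_i*q_{i-1} + q_{i-2} with p_{-2}=0, p_{-1}=1, q_{-2}=1, q_{-1}=0), until the denominator exceeds 16:
  i=0: a_0=1, p_0 = 1*1 + 0 = 1, q_0 = 1*0 + 1 = 1.
  i=1: a_1=1, p_1 = 1*1 + 1 = 2, q_1 = 1*1 + 0 = 1.
  i=2: a_2=1, p_2 = 1*2 + 1 = 3, q_2 = 1*1 + 1 = 2.
  i=3: a_3=36, p_3 = 36*3 + 2 = 110, q_3 = 36*2 + 1 = 73.
q_3 = 73 > 16, so the last convergent with denominator <= 16 is p_2/q_2 = 3/2.
The closest fraction with denominator <= 16 is either p_2/q_2 or the intermediate fraction (k*p_2 + p_1)/(k*q_2 + q_1) with the largest k >= 1 whose denominator stays <= 16; these approach x as k grows, and every other convergent or intermediate fraction in range is farther away.
Largest k: floor((16 - q_1)/q_2) = floor((16 - 1)/2) = 7.
That gives (7*3 + 2)/(7*2 + 1) = 23/15.
Compare the errors: |x - 3/2| = |223*2 - 3*148|/(148*2) = 2/296, and |x - 23/15| = |223*15 - 23*148|/(148*15) = 59/2220.
Cross-multiplying, 2*2220 = 4440 < 17464 = 59*296, so 2/296 is smaller: the convergent 3/2 is closer to x than 23/15.

3/2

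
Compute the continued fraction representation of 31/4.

Run the Euclidean algorithm on 31 and 4; the successive quotients are the partial quotients a_0, a_1, ... (each step inverts the fractional part left over by the previous one):
  31 = 7*4 + 3, so a_0 = 7.
  4 = 1*3 + 1, so a_1 = 1.
  3 = 3*1 + 0, so a_2 = 3.
The remainder reaches 0 after 3 divisions, so the expansion has 3 partial quotients, read off in order.

[7; 1, 3]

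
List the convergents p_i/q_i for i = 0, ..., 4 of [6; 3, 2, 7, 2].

6/1, 19/3, 44/7, 327/52, 698/111

Using the convergent recurrence p_i = a_i*p_{i-1} + p_{i-2}, q_i = a_i*q_{i-1} + q_{i-2} with p_{-2}=0, p_{-1}=1, q_{-2}=1, q_{-1}=0:
  i=0: a_0=6, p_0 = 6*1 + 0 = 6, q_0 = 6*0 + 1 = 1.
  i=1: a_1=3, p_1 = 3*6 + 1 = 19, q_1 = 3*1 + 0 = 3.
  i=2: a_2=2, p_2 = 2*19 + 6 = 44, q_2 = 2*3 + 1 = 7.
  i=3: a_3=7, p_3 = 7*44 + 19 = 327, q_3 = 7*7 + 3 = 52.
  i=4: a_4=2, p_4 = 2*327 + 44 = 698, q_4 = 2*52 + 7 = 111.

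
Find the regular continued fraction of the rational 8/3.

[2; 1, 2]

Run the Euclidean algorithm on 8 and 3; the successive quotients are the partial quotients a_0, a_1, ... (each step inverts the fractional part left over by the previous one):
  8 = 2*3 + 2, so a_0 = 2.
  3 = 1*2 + 1, so a_1 = 1.
  2 = 2*1 + 0, so a_2 = 2.
The remainder reaches 0 after 3 divisions, so the expansion has 3 partial quotients, read off in order.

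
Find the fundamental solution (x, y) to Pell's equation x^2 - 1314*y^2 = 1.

(x, y) = (145, 4)

First expand sqrt(1314) as a continued fraction. With x_i = (sqrt(1314) + m_i)/d_i and (m_0, d_0) = (0, 1): a_0 = floor(sqrt(1314)) = 36, since 36^2 = 1296 <= 1314 < 1369 = 37^2.
Iterate m_{i+1} = d_i*a_i - m_i, d_{i+1} = (1314 - m_{i+1}^2)/d_i, a_{i+1} = floor((a_0 + m_{i+1})/d_{i+1}):
  m_1 = 1*36 - 0 = 36, d_1 = (1314 - 36^2)/1 = 18/1 = 18, a_1 = floor((36 + 36)/18) = 4.
  m_2 = 18*4 - 36 = 36, d_2 = (1314 - 36^2)/18 = 18/18 = 1, a_2 = floor((36 + 36)/1) = 72.
  m_3 = 1*72 - 36 = 36, d_3 = (1314 - 36^2)/1 = 18/1 = 18: (m_3, d_3) = (m_1, d_1) = (36, 18), so from here the quotients repeat a_1, a_2; the period length is 2.
So sqrt(1314) = [36; (4, 72)] with period length k = 2.
k is even, so the fundamental solution of x^2 - 1314y^2 = 1 is (p_{k-1}, q_{k-1}) = (p_1, q_1); compute convergents through index 1.
Convergents (p_i = a_i*p_{i-1} + p_{i-2}, q_i = a_i*q_{i-1} + q_{i-2} with p_{-2}=0, p_{-1}=1, q_{-2}=1, q_{-1}=0):
  i=0: a_0=36, p_0 = 36*1 + 0 = 36, q_0 = 36*0 + 1 = 1.
  i=1: a_1=4, p_1 = 4*36 + 1 = 145, q_1 = 4*1 + 0 = 4.
Check: 145^2 - 1314*4^2 = 21025 - 21024 = 1, so (x, y) = (145, 4) solves the equation, and by the theorem it is the least positive solution.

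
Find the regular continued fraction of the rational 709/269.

Run the Euclidean algorithm on 709 and 269; the successive quotients are the partial quotients a_0, a_1, ... (each step inverts the fractional part left over by the previous one):
  709 = 2*269 + 171, so a_0 = 2.
  269 = 1*171 + 98, so a_1 = 1.
  171 = 1*98 + 73, so a_2 = 1.
  98 = 1*73 + 25, so a_3 = 1.
  73 = 2*25 + 23, so a_4 = 2.
  25 = 1*23 + 2, so a_5 = 1.
  23 = 11*2 + 1, so a_6 = 11.
  2 = 2*1 + 0, so a_7 = 2.
The remainder reaches 0 after 8 divisions, so the expansion has 8 partial quotients, read off in order.

[2; 1, 1, 1, 2, 1, 11, 2]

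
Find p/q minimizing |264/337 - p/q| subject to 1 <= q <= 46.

Expand x = 264/337 as a continued fraction with the Euclidean algorithm:
  264 = 0*337 + 264, so a_0 = 0.
  337 = 1*264 + 73, so a_1 = 1.
  264 = 3*73 + 45, so a_2 = 3.
  73 = 1*45 + 28, so a_3 = 1.
  45 = 1*28 + 17, so a_4 = 1.
  28 = 1*17 + 11, so a_5 = 1.
  17 = 1*11 + 6, so a_6 = 1.
  11 = 1*6 + 5, so a_7 = 1.
  6 = 1*5 + 1, so a_8 = 1.
  5 = 5*1 + 0, so a_9 = 5.
so x = [0; 1, 3, 1, 1, 1, 1, 1, 1, 5].
Convergents (p_i = a_i*p_{i-1} + p_{i-2}, q_i = a_i*q_{i-1} + q_{i-2} with p_{-2}=0, p_{-1}=1, q_{-2}=1, q_{-1}=0), until the denominator exceeds 46:
  i=0: a_0=0, p_0 = 0*1 + 0 = 0, q_0 = 0*0 + 1 = 1.
  i=1: a_1=1, p_1 = 1*0 + 1 = 1, q_1 = 1*1 + 0 = 1.
  i=2: a_2=3, p_2 = 3*1 + 0 = 3, q_2 = 3*1 + 1 = 4.
  i=3: a_3=1, p_3 = 1*3 + 1 = 4, q_3 = 1*4 + 1 = 5.
  i=4: a_4=1, p_4 = 1*4 + 3 = 7, q_4 = 1*5 + 4 = 9.
  i=5: a_5=1, p_5 = 1*7 + 4 = 11, q_5 = 1*9 + 5 = 14.
  i=6: a_6=1, p_6 = 1*11 + 7 = 18, q_6 = 1*14 + 9 = 23.
  i=7: a_7=1, p_7 = 1*18 + 11 = 29, q_7 = 1*23 + 14 = 37.
  i=8: a_8=1, p_8 = 1*29 + 18 = 47, q_8 = 1*37 + 23 = 60.
q_8 = 60 > 46, so the last convergent with denominator <= 46 is p_7/q_7 = 29/37.
The closest fraction with denominator <= 46 is either p_7/q_7 or the intermediate fraction (k*p_7 + p_6)/(k*q_7 + q_6) with the largest k >= 1 whose denominator stays <= 46; these approach x as k grows, and every other convergent or intermediate fraction in range is farther away.
Largest k: floor((46 - q_6)/q_7) = floor((46 - 23)/37) = 0.
Since k = 0, no intermediate fraction beyond p_7/q_7 has denominator <= 46, so the convergent 29/37 is the closest (its error is |264*37 - 29*337|/(337*37) = 5/12469).

29/37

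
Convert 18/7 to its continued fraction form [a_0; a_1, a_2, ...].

Run the Euclidean algorithm on 18 and 7; the successive quotients are the partial quotients a_0, a_1, ... (each step inverts the fractional part left over by the previous one):
  18 = 2*7 + 4, so a_0 = 2.
  7 = 1*4 + 3, so a_1 = 1.
  4 = 1*3 + 1, so a_2 = 1.
  3 = 3*1 + 0, so a_3 = 3.
The remainder reaches 0 after 4 divisions, so the expansion has 4 partial quotients, read off in order.

[2; 1, 1, 3]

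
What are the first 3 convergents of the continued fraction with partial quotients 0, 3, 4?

Using the convergent recurrence p_i = a_i*p_{i-1} + p_{i-2}, q_i = a_i*q_{i-1} + q_{i-2} with p_{-2}=0, p_{-1}=1, q_{-2}=1, q_{-1}=0:
  i=0: a_0=0, p_0 = 0*1 + 0 = 0, q_0 = 0*0 + 1 = 1.
  i=1: a_1=3, p_1 = 3*0 + 1 = 1, q_1 = 3*1 + 0 = 3.
  i=2: a_2=4, p_2 = 4*1 + 0 = 4, q_2 = 4*3 + 1 = 13.

0/1, 1/3, 4/13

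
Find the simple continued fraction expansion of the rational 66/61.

Run the Euclidean algorithm on 66 and 61; the successive quotients are the partial quotients a_0, a_1, ... (each step inverts the fractional part left over by the previous one):
  66 = 1*61 + 5, so a_0 = 1.
  61 = 12*5 + 1, so a_1 = 12.
  5 = 5*1 + 0, so a_2 = 5.
The remainder reaches 0 after 3 divisions, so the expansion has 3 partial quotients, read off in order.

[1; 12, 5]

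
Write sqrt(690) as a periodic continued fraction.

Write x_i = (sqrt(690) + m_i)/d_i with (m_0, d_0) = (0, 1). a_0 = floor(sqrt(690)) = 26, since 26^2 = 676 <= 690 < 729 = 27^2.
Iterate m_{i+1} = d_i*a_i - m_i, d_{i+1} = (690 - m_{i+1}^2)/d_i, a_{i+1} = floor((a_0 + m_{i+1})/d_{i+1}):
  m_1 = 1*26 - 0 = 26, d_1 = (690 - 26^2)/1 = 14/1 = 14, a_1 = floor((26 + 26)/14) = 3.
  m_2 = 14*3 - 26 = 16, d_2 = (690 - 16^2)/14 = 434/14 = 31, a_2 = floor((26 + 16)/31) = 1.
  m_3 = 31*1 - 16 = 15, d_3 = (690 - 15^2)/31 = 465/31 = 15, a_3 = floor((26 + 15)/15) = 2.
  m_4 = 15*2 - 15 = 15, d_4 = (690 - 15^2)/15 = 465/15 = 31, a_4 = floor((26 + 15)/31) = 1.
  m_5 = 31*1 - 15 = 16, d_5 = (690 - 16^2)/31 = 434/31 = 14, a_5 = floor((26 + 16)/14) = 3.
  m_6 = 14*3 - 16 = 26, d_6 = (690 - 26^2)/14 = 14/14 = 1, a_6 = floor((26 + 26)/1) = 52.
  m_7 = 1*52 - 26 = 26, d_7 = (690 - 26^2)/1 = 14/1 = 14: (m_7, d_7) = (m_1, d_1) = (26, 14), so from here the quotients repeat a_1, ..., a_6; the period length is 6.
Hence the expansion of sqrt(690) is a_0 = 26 followed by the repeating block 3, 1, 2, 1, 3, 52 (period 6).

[26; (3, 1, 2, 1, 3, 52)]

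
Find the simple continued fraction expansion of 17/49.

[0; 2, 1, 7, 2]

Run the Euclidean algorithm on 17 and 49; the successive quotients are the partial quotients a_0, a_1, ... (each step inverts the fractional part left over by the previous one):
  17 = 0*49 + 17, so a_0 = 0.
  49 = 2*17 + 15, so a_1 = 2.
  17 = 1*15 + 2, so a_2 = 1.
  15 = 7*2 + 1, so a_3 = 7.
  2 = 2*1 + 0, so a_4 = 2.
The remainder reaches 0 after 5 divisions, so the expansion has 5 partial quotients, read off in order.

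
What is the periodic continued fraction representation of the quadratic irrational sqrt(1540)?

[39; (4, 8, 2, 8, 4, 78)]

Write x_i = (sqrt(1540) + m_i)/d_i with (m_0, d_0) = (0, 1). a_0 = floor(sqrt(1540)) = 39, since 39^2 = 1521 <= 1540 < 1600 = 40^2.
Iterate m_{i+1} = d_i*a_i - m_i, d_{i+1} = (1540 - m_{i+1}^2)/d_i, a_{i+1} = floor((a_0 + m_{i+1})/d_{i+1}):
  m_1 = 1*39 - 0 = 39, d_1 = (1540 - 39^2)/1 = 19/1 = 19, a_1 = floor((39 + 39)/19) = 4.
  m_2 = 19*4 - 39 = 37, d_2 = (1540 - 37^2)/19 = 171/19 = 9, a_2 = floor((39 + 37)/9) = 8.
  m_3 = 9*8 - 37 = 35, d_3 = (1540 - 35^2)/9 = 315/9 = 35, a_3 = floor((39 + 35)/35) = 2.
  m_4 = 35*2 - 35 = 35, d_4 = (1540 - 35^2)/35 = 315/35 = 9, a_4 = floor((39 + 35)/9) = 8.
  m_5 = 9*8 - 35 = 37, d_5 = (1540 - 37^2)/9 = 171/9 = 19, a_5 = floor((39 + 37)/19) = 4.
  m_6 = 19*4 - 37 = 39, d_6 = (1540 - 39^2)/19 = 19/19 = 1, a_6 = floor((39 + 39)/1) = 78.
  m_7 = 1*78 - 39 = 39, d_7 = (1540 - 39^2)/1 = 19/1 = 19: (m_7, d_7) = (m_1, d_1) = (39, 19), so from here the quotients repeat a_1, ..., a_6; the period length is 6.
Hence the expansion of sqrt(1540) is a_0 = 39 followed by the repeating block 4, 8, 2, 8, 4, 78 (period 6).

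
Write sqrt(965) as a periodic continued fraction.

Write x_i = (sqrt(965) + m_i)/d_i with (m_0, d_0) = (0, 1). a_0 = floor(sqrt(965)) = 31, since 31^2 = 961 <= 965 < 1024 = 32^2.
Iterate m_{i+1} = d_i*a_i - m_i, d_{i+1} = (965 - m_{i+1}^2)/d_i, a_{i+1} = floor((a_0 + m_{i+1})/d_{i+1}):
  m_1 = 1*31 - 0 = 31, d_1 = (965 - 31^2)/1 = 4/1 = 4, a_1 = floor((31 + 31)/4) = 15.
  m_2 = 4*15 - 31 = 29, d_2 = (965 - 29^2)/4 = 124/4 = 31, a_2 = floor((31 + 29)/31) = 1.
  m_3 = 31*1 - 29 = 2, d_3 = (965 - 2^2)/31 = 961/31 = 31, a_3 = floor((31 + 2)/31) = 1.
  m_4 = 31*1 - 2 = 29, d_4 = (965 - 29^2)/31 = 124/31 = 4, a_4 = floor((31 + 29)/4) = 15.
  m_5 = 4*15 - 29 = 31, d_5 = (965 - 31^2)/4 = 4/4 = 1, a_5 = floor((31 + 31)/1) = 62.
  m_6 = 1*62 - 31 = 31, d_6 = (965 - 31^2)/1 = 4/1 = 4: (m_6, d_6) = (m_1, d_1) = (31, 4), so from here the quotients repeat a_1, ..., a_5; the period length is 5.
Hence the expansion of sqrt(965) is a_0 = 31 followed by the repeating block 15, 1, 1, 15, 62 (period 5).

[31; (15, 1, 1, 15, 62)]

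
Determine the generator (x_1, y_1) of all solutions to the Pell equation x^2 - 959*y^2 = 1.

First expand sqrt(959) as a continued fraction. With x_i = (sqrt(959) + m_i)/d_i and (m_0, d_0) = (0, 1): a_0 = floor(sqrt(959)) = 30, since 30^2 = 900 <= 959 < 961 = 31^2.
Iterate m_{i+1} = d_i*a_i - m_i, d_{i+1} = (959 - m_{i+1}^2)/d_i, a_{i+1} = floor((a_0 + m_{i+1})/d_{i+1}):
  m_1 = 1*30 - 0 = 30, d_1 = (959 - 30^2)/1 = 59/1 = 59, a_1 = floor((30 + 30)/59) = 1.
  m_2 = 59*1 - 30 = 29, d_2 = (959 - 29^2)/59 = 118/59 = 2, a_2 = floor((30 + 29)/2) = 29.
  m_3 = 2*29 - 29 = 29, d_3 = (959 - 29^2)/2 = 118/2 = 59, a_3 = floor((30 + 29)/59) = 1.
  m_4 = 59*1 - 29 = 30, d_4 = (959 - 30^2)/59 = 59/59 = 1, a_4 = floor((30 + 30)/1) = 60.
  m_5 = 1*60 - 30 = 30, d_5 = (959 - 30^2)/1 = 59/1 = 59: (m_5, d_5) = (m_1, d_1) = (30, 59), so from here the quotients repeat a_1, ..., a_4; the period length is 4.
So sqrt(959) = [30; (1, 29, 1, 60)] with period length k = 4.
k is even, so the fundamental solution of x^2 - 959y^2 = 1 is (p_{k-1}, q_{k-1}) = (p_3, q_3); compute convergents through index 3.
Convergents (p_i = a_i*p_{i-1} + p_{i-2}, q_i = a_i*q_{i-1} + q_{i-2} with p_{-2}=0, p_{-1}=1, q_{-2}=1, q_{-1}=0):
  i=0: a_0=30, p_0 = 30*1 + 0 = 30, q_0 = 30*0 + 1 = 1.
  i=1: a_1=1, p_1 = 1*30 + 1 = 31, q_1 = 1*1 + 0 = 1.
  i=2: a_2=29, p_2 = 29*31 + 30 = 929, q_2 = 29*1 + 1 = 30.
  i=3: a_3=1, p_3 = 1*929 + 31 = 960, q_3 = 1*30 + 1 = 31.
Check: 960^2 - 959*31^2 = 921600 - 921599 = 1, so (x, y) = (960, 31) solves the equation, and by the theorem it is the least positive solution.

(x, y) = (960, 31)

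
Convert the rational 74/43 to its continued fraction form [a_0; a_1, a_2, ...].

[1; 1, 2, 1, 1, 2, 2]

Run the Euclidean algorithm on 74 and 43; the successive quotients are the partial quotients a_0, a_1, ... (each step inverts the fractional part left over by the previous one):
  74 = 1*43 + 31, so a_0 = 1.
  43 = 1*31 + 12, so a_1 = 1.
  31 = 2*12 + 7, so a_2 = 2.
  12 = 1*7 + 5, so a_3 = 1.
  7 = 1*5 + 2, so a_4 = 1.
  5 = 2*2 + 1, so a_5 = 2.
  2 = 2*1 + 0, so a_6 = 2.
The remainder reaches 0 after 7 divisions, so the expansion has 7 partial quotients, read off in order.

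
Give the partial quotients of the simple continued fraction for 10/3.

[3; 3]

Run the Euclidean algorithm on 10 and 3; the successive quotients are the partial quotients a_0, a_1, ... (each step inverts the fractional part left over by the previous one):
  10 = 3*3 + 1, so a_0 = 3.
  3 = 3*1 + 0, so a_1 = 3.
The remainder reaches 0 after 2 divisions, so the expansion has 2 partial quotients, read off in order.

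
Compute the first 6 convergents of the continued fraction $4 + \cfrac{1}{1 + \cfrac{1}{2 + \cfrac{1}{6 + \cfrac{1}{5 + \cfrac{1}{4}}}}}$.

4/1, 5/1, 14/3, 89/19, 459/98, 1925/411

Using the convergent recurrence p_i = a_i*p_{i-1} + p_{i-2}, q_i = a_i*q_{i-1} + q_{i-2} with p_{-2}=0, p_{-1}=1, q_{-2}=1, q_{-1}=0:
  i=0: a_0=4, p_0 = 4*1 + 0 = 4, q_0 = 4*0 + 1 = 1.
  i=1: a_1=1, p_1 = 1*4 + 1 = 5, q_1 = 1*1 + 0 = 1.
  i=2: a_2=2, p_2 = 2*5 + 4 = 14, q_2 = 2*1 + 1 = 3.
  i=3: a_3=6, p_3 = 6*14 + 5 = 89, q_3 = 6*3 + 1 = 19.
  i=4: a_4=5, p_4 = 5*89 + 14 = 459, q_4 = 5*19 + 3 = 98.
  i=5: a_5=4, p_5 = 4*459 + 89 = 1925, q_5 = 4*98 + 19 = 411.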